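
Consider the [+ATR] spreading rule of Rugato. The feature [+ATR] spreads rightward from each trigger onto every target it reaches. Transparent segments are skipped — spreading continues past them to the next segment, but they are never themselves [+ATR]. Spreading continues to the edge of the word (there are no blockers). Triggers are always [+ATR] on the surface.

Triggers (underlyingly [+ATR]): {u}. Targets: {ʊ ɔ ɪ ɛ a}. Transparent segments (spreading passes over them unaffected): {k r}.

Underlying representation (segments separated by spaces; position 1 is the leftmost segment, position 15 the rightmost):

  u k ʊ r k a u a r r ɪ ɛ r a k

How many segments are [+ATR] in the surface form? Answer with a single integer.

From /u/ at 1 rightward: 2 /k/ transparent; 3 /ʊ/ → [+ATR]; 4 /r/ transparent; 5 /k/ transparent; 6 /a/ → [+ATR]; 7 /u/ is itself a trigger — this domain ends here.
From /u/ at 7 rightward: 8 /a/ → [+ATR]; 9 /r/ transparent; 10 /r/ transparent; 11 /ɪ/ → [+ATR]; 12 /ɛ/ → [+ATR]; 13 /r/ transparent; 14 /a/ → [+ATR]; 15 /k/ transparent; word edge.
[+ATR] positions on the surface: 1 3 6 7 8 11 12 14.

8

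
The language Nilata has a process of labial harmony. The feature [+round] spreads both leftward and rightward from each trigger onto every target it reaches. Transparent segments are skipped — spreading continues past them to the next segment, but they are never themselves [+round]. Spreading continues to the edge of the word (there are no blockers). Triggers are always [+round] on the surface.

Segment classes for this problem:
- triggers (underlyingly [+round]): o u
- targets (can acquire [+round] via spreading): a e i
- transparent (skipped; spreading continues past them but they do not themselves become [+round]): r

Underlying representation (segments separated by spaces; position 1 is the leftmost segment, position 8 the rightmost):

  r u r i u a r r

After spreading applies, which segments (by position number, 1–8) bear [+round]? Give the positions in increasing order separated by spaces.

2 4 5 6

From /u/ at 2 rightward: 3 /r/ transparent; 4 /i/ → [+round]; 5 /u/ is itself a trigger — this domain ends here.
From /u/ at 2 leftward: 1 /r/ transparent; word edge.
From /u/ at 5 rightward: 6 /a/ → [+round]; 7 /r/ transparent; 8 /r/ transparent; word edge.
From /u/ at 5 leftward: 4 /i/ → [+round]; 3 /r/ transparent; 2 /u/ is itself a trigger — this domain ends here.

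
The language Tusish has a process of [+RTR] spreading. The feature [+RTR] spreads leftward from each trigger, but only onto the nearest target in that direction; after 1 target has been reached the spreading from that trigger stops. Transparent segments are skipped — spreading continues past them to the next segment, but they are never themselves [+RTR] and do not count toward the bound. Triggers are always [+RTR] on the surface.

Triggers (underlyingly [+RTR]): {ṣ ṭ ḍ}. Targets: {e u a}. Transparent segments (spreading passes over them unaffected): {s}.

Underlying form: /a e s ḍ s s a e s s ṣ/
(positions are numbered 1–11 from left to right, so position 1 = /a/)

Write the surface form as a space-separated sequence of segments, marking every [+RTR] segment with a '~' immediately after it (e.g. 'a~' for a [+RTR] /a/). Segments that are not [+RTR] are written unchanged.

a e~ s ḍ~ s s a e~ s s ṣ~

From /ḍ/ at 4 leftward: 3 /s/ transparent; 2 /e/ → [+RTR]; bound reached.
From /ṣ/ at 11 leftward: 10 /s/ transparent; 9 /s/ transparent; 8 /e/ → [+RTR]; bound reached.
Targets with no active source: positions 1 7 stay [-emphatic].
[+RTR] positions on the surface: 2 4 8 11.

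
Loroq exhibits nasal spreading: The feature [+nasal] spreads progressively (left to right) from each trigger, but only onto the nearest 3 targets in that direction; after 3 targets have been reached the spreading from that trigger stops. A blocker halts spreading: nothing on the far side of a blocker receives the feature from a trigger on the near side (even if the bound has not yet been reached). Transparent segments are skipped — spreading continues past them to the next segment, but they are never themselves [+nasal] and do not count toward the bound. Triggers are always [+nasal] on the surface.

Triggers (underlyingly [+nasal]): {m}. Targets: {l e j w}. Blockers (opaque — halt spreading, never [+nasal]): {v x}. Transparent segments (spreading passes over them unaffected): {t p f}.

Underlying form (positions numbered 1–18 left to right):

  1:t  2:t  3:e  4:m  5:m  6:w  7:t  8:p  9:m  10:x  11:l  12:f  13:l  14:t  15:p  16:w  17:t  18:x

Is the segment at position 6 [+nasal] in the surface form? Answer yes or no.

From /m/ at 4 rightward: 5 /m/ is itself a trigger — this domain ends here.
From /m/ at 5 rightward: 6 /w/ → [+nasal]; 7 /t/ transparent; 8 /p/ transparent; 9 /m/ is itself a trigger — this domain ends here.
From /m/ at 9 rightward: 10 /x/ blocks.
Targets with no active source: positions 3 11 13 16 stay [-nasal].
[+nasal] positions on the surface: 4 5 6 9.

yes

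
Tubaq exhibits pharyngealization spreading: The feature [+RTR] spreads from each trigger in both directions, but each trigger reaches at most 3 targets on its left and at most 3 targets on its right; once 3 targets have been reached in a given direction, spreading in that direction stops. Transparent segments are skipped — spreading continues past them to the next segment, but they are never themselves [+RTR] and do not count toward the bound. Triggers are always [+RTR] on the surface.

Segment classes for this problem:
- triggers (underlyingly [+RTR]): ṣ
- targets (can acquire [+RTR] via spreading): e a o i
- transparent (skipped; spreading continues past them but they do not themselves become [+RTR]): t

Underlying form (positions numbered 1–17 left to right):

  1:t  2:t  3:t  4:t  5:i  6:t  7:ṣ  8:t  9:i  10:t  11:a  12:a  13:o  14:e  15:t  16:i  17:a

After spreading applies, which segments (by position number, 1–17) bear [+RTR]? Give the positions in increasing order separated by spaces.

5 7 9 11 12

From /ṣ/ at 7 rightward: 8 /t/ transparent; 9 /i/ → [+RTR]; 10 /t/ transparent; 11 /a/ → [+RTR]; 12 /a/ → [+RTR]; bound reached.
From /ṣ/ at 7 leftward: 6 /t/ transparent; 5 /i/ → [+RTR]; 4 /t/ transparent; 3 /t/ transparent; 2 /t/ transparent; 1 /t/ transparent; word edge.
Targets with no active source: positions 13 14 16 17 stay [-emphatic].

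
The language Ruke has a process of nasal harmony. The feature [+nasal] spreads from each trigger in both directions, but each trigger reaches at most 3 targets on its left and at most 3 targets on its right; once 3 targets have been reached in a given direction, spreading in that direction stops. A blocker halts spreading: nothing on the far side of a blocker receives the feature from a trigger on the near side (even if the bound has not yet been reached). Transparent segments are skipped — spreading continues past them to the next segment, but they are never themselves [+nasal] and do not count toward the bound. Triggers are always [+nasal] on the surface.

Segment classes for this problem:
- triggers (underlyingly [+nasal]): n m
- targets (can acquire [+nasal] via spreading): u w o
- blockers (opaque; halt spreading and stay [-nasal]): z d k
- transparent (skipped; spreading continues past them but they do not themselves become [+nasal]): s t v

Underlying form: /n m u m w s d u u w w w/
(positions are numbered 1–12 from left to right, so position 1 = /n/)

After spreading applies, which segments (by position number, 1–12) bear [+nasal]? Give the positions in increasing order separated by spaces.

1 2 3 4 5

From /n/ at 1 rightward: 2 /m/ is itself a trigger — this domain ends here.
From /n/ at 1 leftward: word edge.
From /m/ at 2 rightward: 3 /u/ → [+nasal]; 4 /m/ is itself a trigger — this domain ends here.
From /m/ at 2 leftward: 1 /n/ is itself a trigger — this domain ends here.
From /m/ at 4 rightward: 5 /w/ → [+nasal]; 6 /s/ transparent; 7 /d/ blocks.
From /m/ at 4 leftward: 3 /u/ → [+nasal]; 2 /m/ is itself a trigger — this domain ends here.
Targets with no active source: positions 8 9 10 11 12 stay [-nasal].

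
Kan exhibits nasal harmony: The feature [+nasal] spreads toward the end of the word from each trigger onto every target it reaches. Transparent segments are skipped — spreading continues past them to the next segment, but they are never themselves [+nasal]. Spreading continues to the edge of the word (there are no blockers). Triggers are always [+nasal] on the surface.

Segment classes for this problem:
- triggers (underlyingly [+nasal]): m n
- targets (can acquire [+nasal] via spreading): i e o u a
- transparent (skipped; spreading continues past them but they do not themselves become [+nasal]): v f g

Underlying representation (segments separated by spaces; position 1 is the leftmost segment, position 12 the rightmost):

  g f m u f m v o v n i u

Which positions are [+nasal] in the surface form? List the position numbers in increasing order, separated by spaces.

From /m/ at 3 rightward: 4 /u/ → [+nasal]; 5 /f/ transparent; 6 /m/ is itself a trigger — this domain ends here.
From /m/ at 6 rightward: 7 /v/ transparent; 8 /o/ → [+nasal]; 9 /v/ transparent; 10 /n/ is itself a trigger — this domain ends here.
From /n/ at 10 rightward: 11 /i/ → [+nasal]; 12 /u/ → [+nasal]; word edge.

3 4 6 8 10 11 12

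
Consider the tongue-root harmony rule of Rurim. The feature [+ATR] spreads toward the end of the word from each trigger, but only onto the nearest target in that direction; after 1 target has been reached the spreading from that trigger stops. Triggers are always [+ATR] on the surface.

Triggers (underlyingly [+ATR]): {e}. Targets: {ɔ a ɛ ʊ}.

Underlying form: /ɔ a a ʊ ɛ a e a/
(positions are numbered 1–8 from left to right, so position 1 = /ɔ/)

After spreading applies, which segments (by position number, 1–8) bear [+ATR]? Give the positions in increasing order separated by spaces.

From /e/ at 7 rightward: 8 /a/ → [+ATR]; bound reached.
Targets with no active source: positions 1 2 3 4 5 6 stay [-ATR].

7 8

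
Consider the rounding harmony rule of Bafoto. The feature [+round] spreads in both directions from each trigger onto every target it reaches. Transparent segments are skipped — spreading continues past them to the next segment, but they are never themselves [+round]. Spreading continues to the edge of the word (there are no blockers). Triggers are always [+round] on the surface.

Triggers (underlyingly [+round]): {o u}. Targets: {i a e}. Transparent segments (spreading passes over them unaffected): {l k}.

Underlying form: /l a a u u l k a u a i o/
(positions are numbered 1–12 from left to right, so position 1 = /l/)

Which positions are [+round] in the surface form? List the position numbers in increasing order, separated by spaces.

2 3 4 5 8 9 10 11 12

From /u/ at 4 rightward: 5 /u/ is itself a trigger — this domain ends here.
From /u/ at 4 leftward: 3 /a/ → [+round]; 2 /a/ → [+round]; 1 /l/ transparent; word edge.
From /u/ at 5 rightward: 6 /l/ transparent; 7 /k/ transparent; 8 /a/ → [+round]; 9 /u/ is itself a trigger — this domain ends here.
From /u/ at 5 leftward: 4 /u/ is itself a trigger — this domain ends here.
From /u/ at 9 rightward: 10 /a/ → [+round]; 11 /i/ → [+round]; 12 /o/ is itself a trigger — this domain ends here.
From /u/ at 9 leftward: 8 /a/ → [+round]; 7 /k/ transparent; 6 /l/ transparent; 5 /u/ is itself a trigger — this domain ends here.
From /o/ at 12 rightward: word edge.
From /o/ at 12 leftward: 11 /i/ → [+round]; 10 /a/ → [+round]; 9 /u/ is itself a trigger — this domain ends here.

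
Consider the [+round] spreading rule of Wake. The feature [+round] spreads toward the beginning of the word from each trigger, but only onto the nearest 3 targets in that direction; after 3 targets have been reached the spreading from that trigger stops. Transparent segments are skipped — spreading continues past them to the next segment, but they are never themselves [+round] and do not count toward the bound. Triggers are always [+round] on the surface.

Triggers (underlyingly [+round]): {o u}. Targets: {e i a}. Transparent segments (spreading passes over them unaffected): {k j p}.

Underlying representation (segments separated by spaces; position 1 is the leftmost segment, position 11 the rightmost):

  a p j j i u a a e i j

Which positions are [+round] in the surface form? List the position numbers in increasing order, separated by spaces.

1 5 6

From /u/ at 6 leftward: 5 /i/ → [+round]; 4 /j/ transparent; 3 /j/ transparent; 2 /p/ transparent; 1 /a/ → [+round]; word edge.
Targets with no active source: positions 7 8 9 10 stay [-round].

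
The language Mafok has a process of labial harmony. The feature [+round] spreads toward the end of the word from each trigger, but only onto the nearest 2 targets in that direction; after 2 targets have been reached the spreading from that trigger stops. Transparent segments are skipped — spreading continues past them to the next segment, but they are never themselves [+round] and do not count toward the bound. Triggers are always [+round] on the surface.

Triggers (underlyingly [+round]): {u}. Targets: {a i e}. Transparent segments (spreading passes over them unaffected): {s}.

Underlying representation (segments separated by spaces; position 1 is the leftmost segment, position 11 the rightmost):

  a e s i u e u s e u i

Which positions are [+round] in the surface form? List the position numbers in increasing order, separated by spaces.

From /u/ at 5 rightward: 6 /e/ → [+round]; 7 /u/ is itself a trigger — this domain ends here.
From /u/ at 7 rightward: 8 /s/ transparent; 9 /e/ → [+round]; 10 /u/ is itself a trigger — this domain ends here.
From /u/ at 10 rightward: 11 /i/ → [+round]; word edge.
Targets with no active source: positions 1 2 4 stay [-round].

5 6 7 9 10 11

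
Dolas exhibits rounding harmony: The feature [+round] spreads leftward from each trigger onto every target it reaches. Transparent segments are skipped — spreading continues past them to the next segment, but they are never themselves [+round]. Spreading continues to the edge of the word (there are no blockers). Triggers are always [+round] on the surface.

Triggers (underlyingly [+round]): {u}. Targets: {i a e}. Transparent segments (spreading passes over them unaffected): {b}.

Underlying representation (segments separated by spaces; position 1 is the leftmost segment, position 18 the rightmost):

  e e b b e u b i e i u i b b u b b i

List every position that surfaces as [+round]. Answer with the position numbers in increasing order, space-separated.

From /u/ at 6 leftward: 5 /e/ → [+round]; 4 /b/ transparent; 3 /b/ transparent; 2 /e/ → [+round]; 1 /e/ → [+round]; word edge.
From /u/ at 11 leftward: 10 /i/ → [+round]; 9 /e/ → [+round]; 8 /i/ → [+round]; 7 /b/ transparent; 6 /u/ is itself a trigger — this domain ends here.
From /u/ at 15 leftward: 14 /b/ transparent; 13 /b/ transparent; 12 /i/ → [+round]; 11 /u/ is itself a trigger — this domain ends here.
Target with no active source: position 18 stays [-round].

1 2 5 6 8 9 10 11 12 15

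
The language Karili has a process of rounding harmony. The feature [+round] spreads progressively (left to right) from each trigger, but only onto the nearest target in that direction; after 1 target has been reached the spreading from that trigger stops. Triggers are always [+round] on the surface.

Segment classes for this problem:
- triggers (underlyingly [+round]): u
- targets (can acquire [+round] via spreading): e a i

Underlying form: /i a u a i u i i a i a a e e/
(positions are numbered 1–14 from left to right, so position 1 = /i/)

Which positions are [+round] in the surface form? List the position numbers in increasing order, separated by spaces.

3 4 6 7

From /u/ at 3 rightward: 4 /a/ → [+round]; bound reached.
From /u/ at 6 rightward: 7 /i/ → [+round]; bound reached.
Targets with no active source: positions 1 2 5 8 9 10 11 12 13 14 stay [-round].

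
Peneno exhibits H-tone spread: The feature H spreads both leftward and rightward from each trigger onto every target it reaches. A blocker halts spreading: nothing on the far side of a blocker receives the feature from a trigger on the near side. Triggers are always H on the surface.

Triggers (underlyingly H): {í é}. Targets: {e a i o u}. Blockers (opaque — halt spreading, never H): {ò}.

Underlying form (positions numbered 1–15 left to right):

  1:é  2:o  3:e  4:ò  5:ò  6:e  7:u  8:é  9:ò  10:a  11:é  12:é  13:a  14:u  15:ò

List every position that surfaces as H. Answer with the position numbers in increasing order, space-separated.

From /é/ at 1 rightward: 2 /o/ → H; 3 /e/ → H; 4 /ò/ blocks.
From /é/ at 1 leftward: word edge.
From /é/ at 8 rightward: 9 /ò/ blocks.
From /é/ at 8 leftward: 7 /u/ → H; 6 /e/ → H; 5 /ò/ blocks.
From /é/ at 11 rightward: 12 /é/ is itself a trigger — this domain ends here.
From /é/ at 11 leftward: 10 /a/ → H; 9 /ò/ blocks.
From /é/ at 12 rightward: 13 /a/ → H; 14 /u/ → H; 15 /ò/ blocks.
From /é/ at 12 leftward: 11 /é/ is itself a trigger — this domain ends here.

1 2 3 6 7 8 10 11 12 13 14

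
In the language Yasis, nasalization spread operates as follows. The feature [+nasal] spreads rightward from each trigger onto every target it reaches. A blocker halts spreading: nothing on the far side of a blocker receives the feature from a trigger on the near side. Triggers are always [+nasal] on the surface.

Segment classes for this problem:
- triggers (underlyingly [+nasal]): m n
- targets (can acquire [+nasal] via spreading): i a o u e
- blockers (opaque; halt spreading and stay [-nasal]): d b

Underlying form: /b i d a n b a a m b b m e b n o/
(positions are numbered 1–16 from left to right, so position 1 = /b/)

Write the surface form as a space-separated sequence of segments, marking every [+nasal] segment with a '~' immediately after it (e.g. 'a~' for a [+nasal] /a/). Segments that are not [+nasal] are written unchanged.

From /n/ at 5 rightward: 6 /b/ blocks.
From /m/ at 9 rightward: 10 /b/ blocks.
From /m/ at 12 rightward: 13 /e/ → [+nasal]; 14 /b/ blocks.
From /n/ at 15 rightward: 16 /o/ → [+nasal]; word edge.
Targets with no active source: positions 2 4 7 8 stay [-nasal].
[+nasal] positions on the surface: 5 9 12 13 15 16.

b i d a n~ b a a m~ b b m~ e~ b n~ o~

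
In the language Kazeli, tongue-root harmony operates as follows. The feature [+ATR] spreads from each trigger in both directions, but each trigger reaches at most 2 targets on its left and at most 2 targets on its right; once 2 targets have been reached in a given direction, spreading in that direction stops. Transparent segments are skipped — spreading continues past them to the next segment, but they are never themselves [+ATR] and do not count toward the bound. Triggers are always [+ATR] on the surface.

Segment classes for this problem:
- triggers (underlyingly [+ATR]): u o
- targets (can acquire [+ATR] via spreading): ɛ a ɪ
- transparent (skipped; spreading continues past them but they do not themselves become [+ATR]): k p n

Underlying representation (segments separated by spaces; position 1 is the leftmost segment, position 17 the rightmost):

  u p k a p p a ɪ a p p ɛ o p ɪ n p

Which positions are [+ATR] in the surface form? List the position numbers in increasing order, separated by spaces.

1 4 7 9 12 13 15

From /u/ at 1 rightward: 2 /p/ transparent; 3 /k/ transparent; 4 /a/ → [+ATR]; 5 /p/ transparent; 6 /p/ transparent; 7 /a/ → [+ATR]; bound reached.
From /u/ at 1 leftward: word edge.
From /o/ at 13 rightward: 14 /p/ transparent; 15 /ɪ/ → [+ATR]; 16 /n/ transparent; 17 /p/ transparent; word edge.
From /o/ at 13 leftward: 12 /ɛ/ → [+ATR]; 11 /p/ transparent; 10 /p/ transparent; 9 /a/ → [+ATR]; bound reached.
Target with no active source: position 8 stays [-ATR].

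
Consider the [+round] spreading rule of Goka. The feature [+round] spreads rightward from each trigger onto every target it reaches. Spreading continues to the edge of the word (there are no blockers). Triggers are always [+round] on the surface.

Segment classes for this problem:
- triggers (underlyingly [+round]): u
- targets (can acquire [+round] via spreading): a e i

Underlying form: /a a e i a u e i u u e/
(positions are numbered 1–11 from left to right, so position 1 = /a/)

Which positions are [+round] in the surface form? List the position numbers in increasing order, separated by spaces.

6 7 8 9 10 11

From /u/ at 6 rightward: 7 /e/ → [+round]; 8 /i/ → [+round]; 9 /u/ is itself a trigger — this domain ends here.
From /u/ at 9 rightward: 10 /u/ is itself a trigger — this domain ends here.
From /u/ at 10 rightward: 11 /e/ → [+round]; word edge.
Targets with no active source: positions 1 2 3 4 5 stay [-round].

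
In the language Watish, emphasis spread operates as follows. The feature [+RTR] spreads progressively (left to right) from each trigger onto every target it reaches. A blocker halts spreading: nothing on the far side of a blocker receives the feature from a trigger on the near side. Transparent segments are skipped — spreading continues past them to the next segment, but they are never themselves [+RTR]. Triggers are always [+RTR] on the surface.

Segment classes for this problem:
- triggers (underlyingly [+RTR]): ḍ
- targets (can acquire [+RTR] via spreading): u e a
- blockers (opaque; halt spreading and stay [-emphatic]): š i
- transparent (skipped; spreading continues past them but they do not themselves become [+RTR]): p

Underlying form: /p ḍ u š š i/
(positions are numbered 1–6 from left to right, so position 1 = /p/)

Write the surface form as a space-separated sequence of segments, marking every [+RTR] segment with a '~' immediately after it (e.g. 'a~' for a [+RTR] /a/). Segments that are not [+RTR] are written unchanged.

p ḍ~ u~ š š i

From /ḍ/ at 2 rightward: 3 /u/ → [+RTR]; 4 /š/ blocks.
[+RTR] positions on the surface: 2 3.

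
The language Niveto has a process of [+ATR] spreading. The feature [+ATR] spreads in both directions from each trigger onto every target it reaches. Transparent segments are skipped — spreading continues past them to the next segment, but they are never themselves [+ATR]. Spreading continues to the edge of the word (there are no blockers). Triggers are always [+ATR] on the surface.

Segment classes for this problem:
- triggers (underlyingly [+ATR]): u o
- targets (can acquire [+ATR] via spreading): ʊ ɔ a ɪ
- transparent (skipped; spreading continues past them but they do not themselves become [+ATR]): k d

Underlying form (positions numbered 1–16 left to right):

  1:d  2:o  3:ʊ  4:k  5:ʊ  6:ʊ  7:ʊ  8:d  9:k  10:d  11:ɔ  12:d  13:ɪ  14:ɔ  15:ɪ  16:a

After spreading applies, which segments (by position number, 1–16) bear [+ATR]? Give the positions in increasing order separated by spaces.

From /o/ at 2 rightward: 3 /ʊ/ → [+ATR]; 4 /k/ transparent; 5 /ʊ/ → [+ATR]; 6 /ʊ/ → [+ATR]; 7 /ʊ/ → [+ATR]; 8 /d/ transparent; 9 /k/ transparent; 10 /d/ transparent; 11 /ɔ/ → [+ATR]; 12 /d/ transparent; 13 /ɪ/ → [+ATR]; 14 /ɔ/ → [+ATR]; 15 /ɪ/ → [+ATR]; 16 /a/ → [+ATR]; word edge.
From /o/ at 2 leftward: 1 /d/ transparent; word edge.

2 3 5 6 7 11 13 14 15 16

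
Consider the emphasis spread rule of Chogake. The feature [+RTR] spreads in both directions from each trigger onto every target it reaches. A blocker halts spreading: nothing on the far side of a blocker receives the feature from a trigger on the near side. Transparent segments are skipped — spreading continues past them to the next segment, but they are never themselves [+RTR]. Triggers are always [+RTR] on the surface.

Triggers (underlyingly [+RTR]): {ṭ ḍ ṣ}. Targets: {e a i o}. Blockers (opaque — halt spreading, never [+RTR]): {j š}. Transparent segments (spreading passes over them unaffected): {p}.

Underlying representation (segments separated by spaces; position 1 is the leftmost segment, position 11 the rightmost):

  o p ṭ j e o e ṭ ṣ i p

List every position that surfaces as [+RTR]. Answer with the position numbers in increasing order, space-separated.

From /ṭ/ at 3 rightward: 4 /j/ blocks.
From /ṭ/ at 3 leftward: 2 /p/ transparent; 1 /o/ → [+RTR]; word edge.
From /ṭ/ at 8 rightward: 9 /ṣ/ is itself a trigger — this domain ends here.
From /ṭ/ at 8 leftward: 7 /e/ → [+RTR]; 6 /o/ → [+RTR]; 5 /e/ → [+RTR]; 4 /j/ blocks.
From /ṣ/ at 9 rightward: 10 /i/ → [+RTR]; 11 /p/ transparent; word edge.
From /ṣ/ at 9 leftward: 8 /ṭ/ is itself a trigger — this domain ends here.

1 3 5 6 7 8 9 10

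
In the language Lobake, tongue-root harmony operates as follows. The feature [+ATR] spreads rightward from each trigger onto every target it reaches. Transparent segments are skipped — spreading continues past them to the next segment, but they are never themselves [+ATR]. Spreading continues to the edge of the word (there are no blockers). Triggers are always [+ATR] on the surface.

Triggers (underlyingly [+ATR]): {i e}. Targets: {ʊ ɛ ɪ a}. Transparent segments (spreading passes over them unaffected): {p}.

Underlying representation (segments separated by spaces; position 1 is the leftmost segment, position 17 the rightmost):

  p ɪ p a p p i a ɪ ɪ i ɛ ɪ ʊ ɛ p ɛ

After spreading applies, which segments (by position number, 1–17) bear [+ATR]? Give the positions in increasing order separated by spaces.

From /i/ at 7 rightward: 8 /a/ → [+ATR]; 9 /ɪ/ → [+ATR]; 10 /ɪ/ → [+ATR]; 11 /i/ is itself a trigger — this domain ends here.
From /i/ at 11 rightward: 12 /ɛ/ → [+ATR]; 13 /ɪ/ → [+ATR]; 14 /ʊ/ → [+ATR]; 15 /ɛ/ → [+ATR]; 16 /p/ transparent; 17 /ɛ/ → [+ATR]; word edge.
Targets with no active source: positions 2 4 stay [-ATR].

7 8 9 10 11 12 13 14 15 17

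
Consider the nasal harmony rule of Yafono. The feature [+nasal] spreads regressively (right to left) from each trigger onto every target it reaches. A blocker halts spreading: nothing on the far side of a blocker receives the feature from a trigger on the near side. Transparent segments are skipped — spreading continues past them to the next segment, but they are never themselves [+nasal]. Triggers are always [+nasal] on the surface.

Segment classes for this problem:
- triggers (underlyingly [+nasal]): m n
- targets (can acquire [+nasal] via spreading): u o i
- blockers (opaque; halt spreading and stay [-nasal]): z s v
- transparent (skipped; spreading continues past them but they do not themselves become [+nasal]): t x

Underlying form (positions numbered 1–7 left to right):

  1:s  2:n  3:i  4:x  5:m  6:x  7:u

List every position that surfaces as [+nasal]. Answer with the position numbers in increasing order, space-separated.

From /n/ at 2 leftward: 1 /s/ blocks.
From /m/ at 5 leftward: 4 /x/ transparent; 3 /i/ → [+nasal]; 2 /n/ is itself a trigger — this domain ends here.
Target with no active source: position 7 stays [-nasal].

2 3 5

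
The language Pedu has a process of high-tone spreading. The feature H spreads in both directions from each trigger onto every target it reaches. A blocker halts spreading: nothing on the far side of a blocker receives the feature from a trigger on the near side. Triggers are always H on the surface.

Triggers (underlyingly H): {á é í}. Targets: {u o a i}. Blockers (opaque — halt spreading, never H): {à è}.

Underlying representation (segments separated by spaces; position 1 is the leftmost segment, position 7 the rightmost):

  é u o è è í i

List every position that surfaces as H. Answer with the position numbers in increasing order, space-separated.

1 2 3 6 7

From /é/ at 1 rightward: 2 /u/ → H; 3 /o/ → H; 4 /è/ blocks.
From /é/ at 1 leftward: word edge.
From /í/ at 6 rightward: 7 /i/ → H; word edge.
From /í/ at 6 leftward: 5 /è/ blocks.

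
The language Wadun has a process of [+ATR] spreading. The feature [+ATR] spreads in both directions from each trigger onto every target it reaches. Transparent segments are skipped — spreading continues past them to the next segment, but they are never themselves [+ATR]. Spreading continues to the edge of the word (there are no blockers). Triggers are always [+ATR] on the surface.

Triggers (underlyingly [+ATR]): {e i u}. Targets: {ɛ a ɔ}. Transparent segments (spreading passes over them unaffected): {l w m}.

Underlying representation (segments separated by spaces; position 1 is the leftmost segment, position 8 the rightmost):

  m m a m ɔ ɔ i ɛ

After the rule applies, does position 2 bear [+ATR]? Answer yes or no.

no

From /i/ at 7 rightward: 8 /ɛ/ → [+ATR]; word edge.
From /i/ at 7 leftward: 6 /ɔ/ → [+ATR]; 5 /ɔ/ → [+ATR]; 4 /m/ transparent; 3 /a/ → [+ATR]; 2 /m/ transparent; 1 /m/ transparent; word edge.
[+ATR] positions on the surface: 3 5 6 7 8.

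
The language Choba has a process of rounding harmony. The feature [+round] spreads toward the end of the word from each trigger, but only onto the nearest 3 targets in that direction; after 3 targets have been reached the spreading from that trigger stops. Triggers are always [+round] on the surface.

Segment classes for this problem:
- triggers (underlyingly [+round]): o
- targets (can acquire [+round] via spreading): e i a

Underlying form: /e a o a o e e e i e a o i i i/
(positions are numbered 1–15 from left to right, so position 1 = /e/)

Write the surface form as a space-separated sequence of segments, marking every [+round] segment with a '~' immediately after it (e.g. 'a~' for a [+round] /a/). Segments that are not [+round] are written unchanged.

From /o/ at 3 rightward: 4 /a/ → [+round]; 5 /o/ is itself a trigger — this domain ends here.
From /o/ at 5 rightward: 6 /e/ → [+round]; 7 /e/ → [+round]; 8 /e/ → [+round]; bound reached.
From /o/ at 12 rightward: 13 /i/ → [+round]; 14 /i/ → [+round]; 15 /i/ → [+round]; bound reached.
Targets with no active source: positions 1 2 9 10 11 stay [-round].
[+round] positions on the surface: 3 4 5 6 7 8 12 13 14 15.

e a o~ a~ o~ e~ e~ e~ i e a o~ i~ i~ i~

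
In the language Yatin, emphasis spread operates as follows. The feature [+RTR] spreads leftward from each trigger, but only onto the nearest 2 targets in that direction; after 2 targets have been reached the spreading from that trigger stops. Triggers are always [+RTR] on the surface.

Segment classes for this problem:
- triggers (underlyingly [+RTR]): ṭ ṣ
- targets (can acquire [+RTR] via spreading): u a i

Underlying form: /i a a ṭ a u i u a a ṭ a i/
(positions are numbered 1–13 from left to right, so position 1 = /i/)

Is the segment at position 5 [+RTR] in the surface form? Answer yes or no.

From /ṭ/ at 4 leftward: 3 /a/ → [+RTR]; 2 /a/ → [+RTR]; bound reached.
From /ṭ/ at 11 leftward: 10 /a/ → [+RTR]; 9 /a/ → [+RTR]; bound reached.
Targets with no active source: positions 1 5 6 7 8 12 13 stay [-emphatic].
[+RTR] positions on the surface: 2 3 4 9 10 11.

no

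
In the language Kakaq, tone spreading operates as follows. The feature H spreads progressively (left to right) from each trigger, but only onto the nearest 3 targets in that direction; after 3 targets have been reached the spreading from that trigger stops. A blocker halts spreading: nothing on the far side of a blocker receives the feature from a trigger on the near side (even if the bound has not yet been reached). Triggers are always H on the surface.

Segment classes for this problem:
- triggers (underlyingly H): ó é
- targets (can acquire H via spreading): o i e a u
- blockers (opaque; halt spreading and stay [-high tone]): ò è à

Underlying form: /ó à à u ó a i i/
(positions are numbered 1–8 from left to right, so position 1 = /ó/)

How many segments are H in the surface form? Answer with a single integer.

From /ó/ at 1 rightward: 2 /à/ blocks.
From /ó/ at 5 rightward: 6 /a/ → H; 7 /i/ → H; 8 /i/ → H; bound reached.
Target with no active source: position 4 stays [-high tone].
H positions on the surface: 1 5 6 7 8.

5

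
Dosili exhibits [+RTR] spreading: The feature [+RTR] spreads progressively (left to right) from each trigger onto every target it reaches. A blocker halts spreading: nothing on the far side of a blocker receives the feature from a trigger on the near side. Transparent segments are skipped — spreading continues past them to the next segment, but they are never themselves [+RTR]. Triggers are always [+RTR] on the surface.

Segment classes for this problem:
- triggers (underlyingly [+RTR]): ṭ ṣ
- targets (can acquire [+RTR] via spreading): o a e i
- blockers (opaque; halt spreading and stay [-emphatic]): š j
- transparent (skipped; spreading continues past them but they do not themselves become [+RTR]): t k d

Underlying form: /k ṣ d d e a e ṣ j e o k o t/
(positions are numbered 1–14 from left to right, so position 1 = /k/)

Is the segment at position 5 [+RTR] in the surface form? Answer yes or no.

From /ṣ/ at 2 rightward: 3 /d/ transparent; 4 /d/ transparent; 5 /e/ → [+RTR]; 6 /a/ → [+RTR]; 7 /e/ → [+RTR]; 8 /ṣ/ is itself a trigger — this domain ends here.
From /ṣ/ at 8 rightward: 9 /j/ blocks.
Targets with no active source: positions 10 11 13 stay [-emphatic].
[+RTR] positions on the surface: 2 5 6 7 8.

yes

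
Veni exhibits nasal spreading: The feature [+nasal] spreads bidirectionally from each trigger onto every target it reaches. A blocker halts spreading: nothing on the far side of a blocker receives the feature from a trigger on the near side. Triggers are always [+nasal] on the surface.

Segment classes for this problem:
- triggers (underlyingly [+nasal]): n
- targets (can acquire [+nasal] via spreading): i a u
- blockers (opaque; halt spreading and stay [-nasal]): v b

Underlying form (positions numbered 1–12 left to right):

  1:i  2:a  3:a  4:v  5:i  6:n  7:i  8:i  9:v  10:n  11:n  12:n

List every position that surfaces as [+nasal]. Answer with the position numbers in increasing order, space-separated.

5 6 7 8 10 11 12

From /n/ at 6 rightward: 7 /i/ → [+nasal]; 8 /i/ → [+nasal]; 9 /v/ blocks.
From /n/ at 6 leftward: 5 /i/ → [+nasal]; 4 /v/ blocks.
From /n/ at 10 rightward: 11 /n/ is itself a trigger — this domain ends here.
From /n/ at 10 leftward: 9 /v/ blocks.
From /n/ at 11 rightward: 12 /n/ is itself a trigger — this domain ends here.
From /n/ at 11 leftward: 10 /n/ is itself a trigger — this domain ends here.
From /n/ at 12 rightward: word edge.
From /n/ at 12 leftward: 11 /n/ is itself a trigger — this domain ends here.
Targets with no active source: positions 1 2 3 stay [-nasal].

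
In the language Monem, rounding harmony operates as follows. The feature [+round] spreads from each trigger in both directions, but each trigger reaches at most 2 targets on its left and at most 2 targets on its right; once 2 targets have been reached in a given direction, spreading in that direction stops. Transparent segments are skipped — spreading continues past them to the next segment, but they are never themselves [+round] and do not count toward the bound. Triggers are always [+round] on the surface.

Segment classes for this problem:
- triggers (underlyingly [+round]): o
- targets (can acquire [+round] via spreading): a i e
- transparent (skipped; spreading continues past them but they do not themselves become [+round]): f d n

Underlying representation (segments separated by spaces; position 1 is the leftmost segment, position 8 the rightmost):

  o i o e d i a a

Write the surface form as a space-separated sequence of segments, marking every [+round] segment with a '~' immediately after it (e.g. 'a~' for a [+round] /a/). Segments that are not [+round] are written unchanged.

From /o/ at 1 rightward: 2 /i/ → [+round]; 3 /o/ is itself a trigger — this domain ends here.
From /o/ at 1 leftward: word edge.
From /o/ at 3 rightward: 4 /e/ → [+round]; 5 /d/ transparent; 6 /i/ → [+round]; bound reached.
From /o/ at 3 leftward: 2 /i/ → [+round]; 1 /o/ is itself a trigger — this domain ends here.
Targets with no active source: positions 7 8 stay [-round].
[+round] positions on the surface: 1 2 3 4 6.

o~ i~ o~ e~ d i~ a a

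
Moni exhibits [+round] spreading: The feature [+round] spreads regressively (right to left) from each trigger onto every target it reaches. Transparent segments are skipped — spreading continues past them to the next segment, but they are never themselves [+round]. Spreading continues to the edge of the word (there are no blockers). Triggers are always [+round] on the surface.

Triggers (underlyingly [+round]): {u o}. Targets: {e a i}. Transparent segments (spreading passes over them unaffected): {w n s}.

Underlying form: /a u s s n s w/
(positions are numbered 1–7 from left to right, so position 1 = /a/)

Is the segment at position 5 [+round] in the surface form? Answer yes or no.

From /u/ at 2 leftward: 1 /a/ → [+round]; word edge.
[+round] positions on the surface: 1 2.

no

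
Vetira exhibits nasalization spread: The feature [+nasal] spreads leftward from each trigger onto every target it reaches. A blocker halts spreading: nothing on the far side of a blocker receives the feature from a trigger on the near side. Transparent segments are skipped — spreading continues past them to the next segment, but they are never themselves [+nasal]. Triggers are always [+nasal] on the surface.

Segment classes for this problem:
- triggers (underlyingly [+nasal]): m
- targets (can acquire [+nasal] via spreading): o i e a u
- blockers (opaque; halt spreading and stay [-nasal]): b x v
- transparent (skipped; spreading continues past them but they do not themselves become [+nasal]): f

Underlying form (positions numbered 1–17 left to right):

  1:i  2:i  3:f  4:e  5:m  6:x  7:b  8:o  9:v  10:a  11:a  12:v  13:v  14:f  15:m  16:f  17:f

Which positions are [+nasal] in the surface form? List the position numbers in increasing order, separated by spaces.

From /m/ at 5 leftward: 4 /e/ → [+nasal]; 3 /f/ transparent; 2 /i/ → [+nasal]; 1 /i/ → [+nasal]; word edge.
From /m/ at 15 leftward: 14 /f/ transparent; 13 /v/ blocks.
Targets with no active source: positions 8 10 11 stay [-nasal].

1 2 4 5 15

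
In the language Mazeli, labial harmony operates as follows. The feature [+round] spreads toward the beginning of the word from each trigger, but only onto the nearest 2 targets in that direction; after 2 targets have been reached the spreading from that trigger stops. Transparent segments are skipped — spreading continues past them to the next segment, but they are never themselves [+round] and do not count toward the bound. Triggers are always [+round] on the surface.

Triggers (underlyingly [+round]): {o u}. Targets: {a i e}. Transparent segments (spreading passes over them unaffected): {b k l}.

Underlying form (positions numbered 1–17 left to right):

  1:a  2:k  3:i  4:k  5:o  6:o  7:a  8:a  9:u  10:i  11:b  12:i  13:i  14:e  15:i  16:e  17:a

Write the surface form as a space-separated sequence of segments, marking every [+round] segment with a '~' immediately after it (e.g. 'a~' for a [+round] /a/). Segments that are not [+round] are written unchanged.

From /o/ at 5 leftward: 4 /k/ transparent; 3 /i/ → [+round]; 2 /k/ transparent; 1 /a/ → [+round]; bound reached.
From /o/ at 6 leftward: 5 /o/ is itself a trigger — this domain ends here.
From /u/ at 9 leftward: 8 /a/ → [+round]; 7 /a/ → [+round]; bound reached.
Targets with no active source: positions 10 12 13 14 15 16 17 stay [-round].
[+round] positions on the surface: 1 3 5 6 7 8 9.

a~ k i~ k o~ o~ a~ a~ u~ i b i i e i e a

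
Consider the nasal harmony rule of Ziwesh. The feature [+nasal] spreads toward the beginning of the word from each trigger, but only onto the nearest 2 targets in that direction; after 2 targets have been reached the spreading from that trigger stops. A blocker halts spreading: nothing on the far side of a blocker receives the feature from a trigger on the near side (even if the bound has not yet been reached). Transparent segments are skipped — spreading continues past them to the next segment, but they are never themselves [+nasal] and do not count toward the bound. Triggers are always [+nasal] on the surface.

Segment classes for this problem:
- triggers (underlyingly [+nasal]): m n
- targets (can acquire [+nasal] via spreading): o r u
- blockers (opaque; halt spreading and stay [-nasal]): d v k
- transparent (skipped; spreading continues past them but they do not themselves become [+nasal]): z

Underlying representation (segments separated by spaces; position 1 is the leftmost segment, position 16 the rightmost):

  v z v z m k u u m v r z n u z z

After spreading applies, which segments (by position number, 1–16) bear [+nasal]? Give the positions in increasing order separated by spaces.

From /m/ at 5 leftward: 4 /z/ transparent; 3 /v/ blocks.
From /m/ at 9 leftward: 8 /u/ → [+nasal]; 7 /u/ → [+nasal]; bound reached.
From /n/ at 13 leftward: 12 /z/ transparent; 11 /r/ → [+nasal]; 10 /v/ blocks.
Target with no active source: position 14 stays [-nasal].

5 7 8 9 11 13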